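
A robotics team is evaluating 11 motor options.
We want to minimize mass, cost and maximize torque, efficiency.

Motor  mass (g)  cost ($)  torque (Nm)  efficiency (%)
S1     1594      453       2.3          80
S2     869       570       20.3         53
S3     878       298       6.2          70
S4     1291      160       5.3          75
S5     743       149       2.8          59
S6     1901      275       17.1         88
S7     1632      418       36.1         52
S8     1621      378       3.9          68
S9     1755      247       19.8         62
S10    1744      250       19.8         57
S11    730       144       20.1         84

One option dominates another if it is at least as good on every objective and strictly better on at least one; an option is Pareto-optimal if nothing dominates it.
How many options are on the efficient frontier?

S1: dominated by S11 (mass 730≤1594, cost 144≤453, torque 20.1≥2.3, efficiency 84≥80).
S2: not dominated.
S3: dominated by S11 (mass 730≤878, cost 144≤298, torque 20.1≥6.2, efficiency 84≥70).
S4: dominated by S11 (mass 730≤1291, cost 144≤160, torque 20.1≥5.3, efficiency 84≥75).
S5: dominated by S11 (mass 730≤743, cost 144≤149, torque 20.1≥2.8, efficiency 84≥59).
S6: not dominated (best efficiency).
S7: not dominated (best torque).
S8: dominated by S3 (mass 878≤1621, cost 298≤378, torque 6.2≥3.9, efficiency 70≥68).
S9: dominated by S11 (mass 730≤1755, cost 144≤247, torque 20.1≥19.8, efficiency 84≥62).
S10: dominated by S11 (mass 730≤1744, cost 144≤250, torque 20.1≥19.8, efficiency 84≥57).
S11: not dominated (best mass).
Pareto-optimal: S2, S6, S7, S11 → 4.

4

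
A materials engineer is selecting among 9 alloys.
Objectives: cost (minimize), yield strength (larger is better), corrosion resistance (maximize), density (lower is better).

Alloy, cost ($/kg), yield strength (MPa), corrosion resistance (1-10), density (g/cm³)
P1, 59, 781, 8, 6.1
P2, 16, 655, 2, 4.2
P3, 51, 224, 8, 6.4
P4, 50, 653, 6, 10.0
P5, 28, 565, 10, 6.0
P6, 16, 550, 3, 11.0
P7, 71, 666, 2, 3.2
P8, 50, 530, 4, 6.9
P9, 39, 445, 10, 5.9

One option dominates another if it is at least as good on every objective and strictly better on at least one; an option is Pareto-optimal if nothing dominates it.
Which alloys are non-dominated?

P1: not dominated (best yield strength).
P2: not dominated.
P3: dominated by P5 (cost 28≤51, yield strength 565≥224, corrosion resistance 10≥8, density 6.0≤6.4).
P4: not dominated.
P5: not dominated.
P6: not dominated.
P7: not dominated (best density).
P8: dominated by P5 (cost 28≤50, yield strength 565≥530, corrosion resistance 10≥4, density 6.0≤6.9).
P9: not dominated.

P1, P2, P4, P5, P6, P7, P9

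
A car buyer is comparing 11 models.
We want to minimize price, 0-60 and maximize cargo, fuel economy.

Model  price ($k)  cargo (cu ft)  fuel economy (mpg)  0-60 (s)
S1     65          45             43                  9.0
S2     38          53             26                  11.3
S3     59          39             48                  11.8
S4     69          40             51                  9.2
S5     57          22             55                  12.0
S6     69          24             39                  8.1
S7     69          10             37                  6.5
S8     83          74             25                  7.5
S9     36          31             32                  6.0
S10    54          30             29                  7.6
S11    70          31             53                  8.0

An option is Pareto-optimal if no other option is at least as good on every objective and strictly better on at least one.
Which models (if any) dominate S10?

S9

S9: price 36≤54, cargo 31≥30, fuel economy 32≥29, 0-60 6.0≤7.6 — dominates S10.
Others (S1, S2, S3, S4, S5, S6, S7, S8, S11) are each worse than S10 on at least one objective.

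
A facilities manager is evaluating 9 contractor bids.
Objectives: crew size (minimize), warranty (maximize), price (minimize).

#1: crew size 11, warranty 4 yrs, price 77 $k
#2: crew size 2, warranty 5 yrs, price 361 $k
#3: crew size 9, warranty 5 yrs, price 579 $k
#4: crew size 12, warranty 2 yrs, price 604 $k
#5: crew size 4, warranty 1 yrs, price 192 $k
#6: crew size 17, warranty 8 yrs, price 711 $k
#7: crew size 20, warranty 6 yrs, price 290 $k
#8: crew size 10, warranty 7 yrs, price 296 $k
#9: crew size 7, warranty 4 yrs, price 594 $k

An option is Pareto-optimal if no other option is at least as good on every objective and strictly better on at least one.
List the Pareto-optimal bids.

#1, #2, #5, #6, #7, #8

#1: not dominated (best price).
#2: not dominated (best crew size).
#3: dominated by #2 (crew size 2≤9, warranty 5≥5, price 361≤579).
#4: dominated by #1 (crew size 11≤12, warranty 4≥2, price 77≤604).
#5: not dominated.
#6: not dominated (best warranty).
#7: not dominated.
#8: not dominated.
#9: dominated by #2 (crew size 2≤7, warranty 5≥4, price 361≤594).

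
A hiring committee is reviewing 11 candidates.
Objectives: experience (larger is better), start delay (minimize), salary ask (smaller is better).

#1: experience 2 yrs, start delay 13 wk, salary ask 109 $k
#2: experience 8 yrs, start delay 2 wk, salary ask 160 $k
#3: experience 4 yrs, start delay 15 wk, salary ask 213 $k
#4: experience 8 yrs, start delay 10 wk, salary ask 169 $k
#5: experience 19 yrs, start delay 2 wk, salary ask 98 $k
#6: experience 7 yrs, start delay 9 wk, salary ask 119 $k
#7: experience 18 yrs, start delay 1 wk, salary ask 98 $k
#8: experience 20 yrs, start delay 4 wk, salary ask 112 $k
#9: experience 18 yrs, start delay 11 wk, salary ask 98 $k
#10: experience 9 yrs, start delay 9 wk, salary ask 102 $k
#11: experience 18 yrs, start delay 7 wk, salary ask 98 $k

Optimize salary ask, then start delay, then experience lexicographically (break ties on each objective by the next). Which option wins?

#7

First minimize salary ask: best is 98, kept {#5, #7, #9, #11}.
Then minimize start delay: best is 1, kept {#7}.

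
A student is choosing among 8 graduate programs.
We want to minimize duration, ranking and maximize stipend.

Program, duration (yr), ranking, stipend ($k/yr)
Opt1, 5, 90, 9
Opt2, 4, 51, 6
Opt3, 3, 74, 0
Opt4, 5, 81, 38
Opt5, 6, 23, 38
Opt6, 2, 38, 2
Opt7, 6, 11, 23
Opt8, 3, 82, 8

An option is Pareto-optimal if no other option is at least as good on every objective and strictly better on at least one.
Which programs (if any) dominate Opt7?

none

Opt1: worse on ranking (90 vs 11).
Opt2: worse on ranking (51 vs 11).
Opt3: worse on ranking (74 vs 11).
Opt4: worse on ranking (81 vs 11).
Opt5: worse on ranking (23 vs 11).
Opt6: worse on ranking (38 vs 11).
Opt8: worse on ranking (82 vs 11).
No option dominates Opt7.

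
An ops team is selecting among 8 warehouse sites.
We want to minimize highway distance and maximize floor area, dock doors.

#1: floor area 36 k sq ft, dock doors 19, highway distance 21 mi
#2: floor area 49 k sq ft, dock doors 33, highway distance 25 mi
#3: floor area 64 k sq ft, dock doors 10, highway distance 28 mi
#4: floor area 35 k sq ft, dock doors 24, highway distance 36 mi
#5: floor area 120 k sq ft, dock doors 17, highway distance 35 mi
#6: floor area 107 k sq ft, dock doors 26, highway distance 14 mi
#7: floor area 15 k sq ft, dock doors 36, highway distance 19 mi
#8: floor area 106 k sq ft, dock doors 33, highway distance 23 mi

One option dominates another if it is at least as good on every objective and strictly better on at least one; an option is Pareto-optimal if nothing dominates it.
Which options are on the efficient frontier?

#1: dominated by #6 (floor area 107≥36, dock doors 26≥19, highway distance 14≤21).
#2: dominated by #8 (floor area 106≥49, dock doors 33≥33, highway distance 23≤25).
#3: dominated by #6 (floor area 107≥64, dock doors 26≥10, highway distance 14≤28).
#4: dominated by #2 (floor area 49≥35, dock doors 33≥24, highway distance 25≤36).
#5: not dominated (best floor area).
#6: not dominated (best highway distance).
#7: not dominated (best dock doors).
#8: not dominated.

#5, #6, #7, #8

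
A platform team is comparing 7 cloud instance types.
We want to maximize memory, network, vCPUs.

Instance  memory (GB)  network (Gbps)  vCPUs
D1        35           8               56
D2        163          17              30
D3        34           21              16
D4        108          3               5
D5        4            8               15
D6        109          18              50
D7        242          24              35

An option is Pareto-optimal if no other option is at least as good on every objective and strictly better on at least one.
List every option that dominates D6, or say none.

D1: worse on memory (35 vs 109).
D2: worse on network (17 vs 18).
D3: worse on memory (34 vs 109).
D4: worse on memory (108 vs 109).
D5: worse on memory (4 vs 109).
D7: worse on vCPUs (35 vs 50).
No option dominates D6.

none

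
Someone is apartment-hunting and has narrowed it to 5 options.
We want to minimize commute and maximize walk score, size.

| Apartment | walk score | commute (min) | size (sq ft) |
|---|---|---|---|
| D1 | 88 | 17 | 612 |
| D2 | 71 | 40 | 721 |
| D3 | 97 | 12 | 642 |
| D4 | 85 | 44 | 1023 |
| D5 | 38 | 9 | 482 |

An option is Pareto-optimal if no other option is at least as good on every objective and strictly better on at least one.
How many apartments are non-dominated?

4

D1: dominated by D3 (walk score 97≥88, commute 12≤17, size 642≥612).
D2: not dominated.
D3: not dominated (best walk score).
D4: not dominated (best size).
D5: not dominated (best commute).
Pareto-optimal: D2, D3, D4, D5 → 4.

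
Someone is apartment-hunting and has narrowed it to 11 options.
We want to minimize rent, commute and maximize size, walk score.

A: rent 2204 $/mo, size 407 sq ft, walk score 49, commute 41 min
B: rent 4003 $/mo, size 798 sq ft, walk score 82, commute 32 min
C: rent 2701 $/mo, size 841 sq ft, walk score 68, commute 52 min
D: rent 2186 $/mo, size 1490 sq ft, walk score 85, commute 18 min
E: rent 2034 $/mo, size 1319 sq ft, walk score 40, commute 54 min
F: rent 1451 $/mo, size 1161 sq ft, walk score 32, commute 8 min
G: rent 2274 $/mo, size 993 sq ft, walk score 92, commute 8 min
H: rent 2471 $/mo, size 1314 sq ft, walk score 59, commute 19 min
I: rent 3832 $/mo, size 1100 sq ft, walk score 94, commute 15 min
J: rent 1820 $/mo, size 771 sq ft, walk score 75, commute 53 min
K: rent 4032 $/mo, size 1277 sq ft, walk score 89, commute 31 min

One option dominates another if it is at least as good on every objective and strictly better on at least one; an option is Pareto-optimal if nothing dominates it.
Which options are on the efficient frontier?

D, E, F, G, I, J, K

A: dominated by D (rent 2186≤2204, size 1490≥407, walk score 85≥49, commute 18≤41).
B: dominated by D (rent 2186≤4003, size 1490≥798, walk score 85≥82, commute 18≤32).
C: dominated by D (rent 2186≤2701, size 1490≥841, walk score 85≥68, commute 18≤52).
D: not dominated (best size).
E: not dominated.
F: not dominated (best rent).
G: not dominated.
H: dominated by D (rent 2186≤2471, size 1490≥1314, walk score 85≥59, commute 18≤19).
I: not dominated (best walk score).
J: not dominated.
K: not dominated.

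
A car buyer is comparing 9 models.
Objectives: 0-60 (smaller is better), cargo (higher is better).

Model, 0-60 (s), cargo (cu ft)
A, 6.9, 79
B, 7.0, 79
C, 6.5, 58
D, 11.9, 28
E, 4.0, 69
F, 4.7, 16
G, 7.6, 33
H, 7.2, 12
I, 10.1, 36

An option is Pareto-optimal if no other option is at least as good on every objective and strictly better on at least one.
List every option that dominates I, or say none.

A: 0-60 6.9≤10.1, cargo 79≥36 — dominates I.
B: 0-60 7.0≤10.1, cargo 79≥36 — dominates I.
C: 0-60 6.5≤10.1, cargo 58≥36 — dominates I.
E: 0-60 4.0≤10.1, cargo 69≥36 — dominates I.
Others (D, F, G, H) are each worse than I on at least one objective.

A, B, C, E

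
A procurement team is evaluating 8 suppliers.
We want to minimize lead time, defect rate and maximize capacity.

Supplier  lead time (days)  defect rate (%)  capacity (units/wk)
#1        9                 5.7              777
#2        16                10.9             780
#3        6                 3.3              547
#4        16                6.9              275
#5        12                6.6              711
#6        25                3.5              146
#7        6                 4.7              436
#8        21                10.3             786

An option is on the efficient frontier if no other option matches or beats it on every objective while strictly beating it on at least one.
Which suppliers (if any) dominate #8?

none

#1: worse on capacity (777 vs 786).
#2: worse on defect rate (10.9 vs 10.3).
#3: worse on capacity (547 vs 786).
#4: worse on capacity (275 vs 786).
#5: worse on capacity (711 vs 786).
#6: worse on lead time (25 vs 21).
#7: worse on capacity (436 vs 786).
No option dominates #8.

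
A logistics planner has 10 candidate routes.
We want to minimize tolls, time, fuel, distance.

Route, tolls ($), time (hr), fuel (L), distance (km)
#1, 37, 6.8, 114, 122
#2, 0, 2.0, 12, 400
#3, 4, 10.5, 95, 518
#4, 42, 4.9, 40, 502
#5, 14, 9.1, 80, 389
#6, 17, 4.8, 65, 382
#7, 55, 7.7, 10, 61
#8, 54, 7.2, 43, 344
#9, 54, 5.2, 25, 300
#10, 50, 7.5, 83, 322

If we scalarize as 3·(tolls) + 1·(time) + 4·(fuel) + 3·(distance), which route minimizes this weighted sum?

#1: 3·37 + 1·6.8 + 4·114 + 3·122 = 939.8
#2: 3·0 + 1·2.0 + 4·12 + 3·400 = 1250.0
#3: 3·4 + 1·10.5 + 4·95 + 3·518 = 1956.5
#4: 3·42 + 1·4.9 + 4·40 + 3·502 = 1796.9
#5: 3·14 + 1·9.1 + 4·80 + 3·389 = 1538.1
#6: 3·17 + 1·4.8 + 4·65 + 3·382 = 1461.8
#7: 3·55 + 1·7.7 + 4·10 + 3·61 = 395.7
#8: 3·54 + 1·7.2 + 4·43 + 3·344 = 1373.2
#9: 3·54 + 1·5.2 + 4·25 + 3·300 = 1167.2
#10: 3·50 + 1·7.5 + 4·83 + 3·322 = 1455.5
Lowest: #7 at 395.7.

#7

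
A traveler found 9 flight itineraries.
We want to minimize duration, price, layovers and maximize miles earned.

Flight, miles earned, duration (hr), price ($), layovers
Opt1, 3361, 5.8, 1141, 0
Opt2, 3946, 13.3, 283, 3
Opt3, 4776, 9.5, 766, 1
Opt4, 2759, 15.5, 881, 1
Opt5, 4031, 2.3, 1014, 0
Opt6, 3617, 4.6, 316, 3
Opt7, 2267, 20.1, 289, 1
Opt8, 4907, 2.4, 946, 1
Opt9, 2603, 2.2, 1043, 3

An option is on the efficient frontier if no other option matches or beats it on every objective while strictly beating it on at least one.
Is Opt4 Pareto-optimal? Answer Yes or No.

Opt3 vs Opt4: miles earned 4776≥2759, duration 9.5≤15.5, price 766≤881, layovers 1≤1 — Opt3 is at least as good on every objective and strictly better on at least one, so Opt3 dominates Opt4.

No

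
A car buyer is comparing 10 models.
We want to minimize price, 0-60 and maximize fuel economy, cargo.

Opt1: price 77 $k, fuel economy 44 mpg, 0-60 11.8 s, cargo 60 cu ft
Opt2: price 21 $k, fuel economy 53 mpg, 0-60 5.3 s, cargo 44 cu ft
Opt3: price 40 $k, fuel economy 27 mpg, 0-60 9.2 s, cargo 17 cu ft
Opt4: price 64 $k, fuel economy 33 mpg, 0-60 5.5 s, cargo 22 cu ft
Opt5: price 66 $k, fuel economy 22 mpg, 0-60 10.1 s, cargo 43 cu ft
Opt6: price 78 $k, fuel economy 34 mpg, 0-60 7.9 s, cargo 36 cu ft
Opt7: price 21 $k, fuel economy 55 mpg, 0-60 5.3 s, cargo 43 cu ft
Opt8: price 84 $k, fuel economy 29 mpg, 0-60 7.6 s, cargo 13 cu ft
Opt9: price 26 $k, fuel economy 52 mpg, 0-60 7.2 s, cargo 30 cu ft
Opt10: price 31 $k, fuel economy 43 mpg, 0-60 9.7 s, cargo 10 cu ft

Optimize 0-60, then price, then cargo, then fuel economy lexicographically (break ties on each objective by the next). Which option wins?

First minimize 0-60: best is 5.3, kept {Opt2, Opt7}.
Then minimize price: best is 21, kept {Opt2, Opt7}.
Then maximize cargo: best is 44, kept {Opt2}.

Opt2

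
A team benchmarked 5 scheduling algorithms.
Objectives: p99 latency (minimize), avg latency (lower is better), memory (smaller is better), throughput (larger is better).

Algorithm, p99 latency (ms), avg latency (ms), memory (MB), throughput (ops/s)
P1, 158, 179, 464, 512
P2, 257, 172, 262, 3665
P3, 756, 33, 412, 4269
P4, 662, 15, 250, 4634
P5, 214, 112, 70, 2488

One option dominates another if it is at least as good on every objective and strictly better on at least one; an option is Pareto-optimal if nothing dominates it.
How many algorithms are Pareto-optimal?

P1: not dominated (best p99 latency).
P2: not dominated.
P3: dominated by P4 (p99 latency 662≤756, avg latency 15≤33, memory 250≤412, throughput 4634≥4269).
P4: not dominated (best avg latency).
P5: not dominated (best memory).
Pareto-optimal: P1, P2, P4, P5 → 4.

4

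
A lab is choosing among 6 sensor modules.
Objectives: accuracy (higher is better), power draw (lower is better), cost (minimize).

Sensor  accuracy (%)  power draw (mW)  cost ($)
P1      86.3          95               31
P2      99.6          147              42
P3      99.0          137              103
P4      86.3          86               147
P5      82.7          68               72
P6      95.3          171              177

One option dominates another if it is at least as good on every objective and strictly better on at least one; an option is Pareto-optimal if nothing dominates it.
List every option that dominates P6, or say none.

P2, P3

P2: accuracy 99.6≥95.3, power draw 147≤171, cost 42≤177 — dominates P6.
P3: accuracy 99.0≥95.3, power draw 137≤171, cost 103≤177 — dominates P6.
Others (P1, P4, P5) are each worse than P6 on at least one objective.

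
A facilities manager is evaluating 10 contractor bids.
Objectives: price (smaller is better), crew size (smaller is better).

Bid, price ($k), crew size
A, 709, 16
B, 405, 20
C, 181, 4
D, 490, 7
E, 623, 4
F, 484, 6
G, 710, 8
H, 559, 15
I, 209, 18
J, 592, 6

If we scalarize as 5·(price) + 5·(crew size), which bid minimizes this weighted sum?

C

A: 5·709 + 5·16 = 3625
B: 5·405 + 5·20 = 2125
C: 5·181 + 5·4 = 925
D: 5·490 + 5·7 = 2485
E: 5·623 + 5·4 = 3135
F: 5·484 + 5·6 = 2450
G: 5·710 + 5·8 = 3590
H: 5·559 + 5·15 = 2870
I: 5·209 + 5·18 = 1135
J: 5·592 + 5·6 = 2990
Lowest: C at 925.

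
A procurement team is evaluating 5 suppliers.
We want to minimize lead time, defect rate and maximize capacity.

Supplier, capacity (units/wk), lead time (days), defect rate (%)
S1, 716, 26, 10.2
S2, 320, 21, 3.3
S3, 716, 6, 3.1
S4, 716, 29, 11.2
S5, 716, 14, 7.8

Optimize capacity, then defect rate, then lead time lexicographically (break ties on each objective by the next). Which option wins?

First maximize capacity: best is 716, kept {S1, S3, S4, S5}.
Then minimize defect rate: best is 3.1, kept {S3}.

S3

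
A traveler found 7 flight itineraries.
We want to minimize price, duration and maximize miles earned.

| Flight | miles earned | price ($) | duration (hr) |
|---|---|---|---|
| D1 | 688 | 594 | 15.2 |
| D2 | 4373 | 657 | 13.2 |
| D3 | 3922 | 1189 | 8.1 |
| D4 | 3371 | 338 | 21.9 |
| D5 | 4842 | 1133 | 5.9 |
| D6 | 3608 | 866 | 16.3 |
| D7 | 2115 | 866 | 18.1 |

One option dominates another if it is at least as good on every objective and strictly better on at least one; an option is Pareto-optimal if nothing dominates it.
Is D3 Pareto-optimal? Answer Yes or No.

No

D5 vs D3: miles earned 4842≥3922, price 1133≤1189, duration 5.9≤8.1 — D5 is at least as good on every objective and strictly better on at least one, so D5 dominates D3.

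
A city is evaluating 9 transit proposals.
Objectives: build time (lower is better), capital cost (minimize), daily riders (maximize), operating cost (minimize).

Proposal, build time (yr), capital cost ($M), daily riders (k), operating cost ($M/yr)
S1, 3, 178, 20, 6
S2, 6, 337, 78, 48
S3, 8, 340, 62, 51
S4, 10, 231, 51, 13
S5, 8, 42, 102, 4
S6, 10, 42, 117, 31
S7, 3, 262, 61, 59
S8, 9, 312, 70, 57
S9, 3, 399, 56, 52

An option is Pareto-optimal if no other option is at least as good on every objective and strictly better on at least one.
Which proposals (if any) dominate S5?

S1: worse on capital cost (178 vs 42).
S2: worse on capital cost (337 vs 42).
S3: worse on capital cost (340 vs 42).
S4: worse on build time (10 vs 8).
S6: worse on build time (10 vs 8).
S7: worse on capital cost (262 vs 42).
S8: worse on build time (9 vs 8).
S9: worse on capital cost (399 vs 42).
No option dominates S5.

none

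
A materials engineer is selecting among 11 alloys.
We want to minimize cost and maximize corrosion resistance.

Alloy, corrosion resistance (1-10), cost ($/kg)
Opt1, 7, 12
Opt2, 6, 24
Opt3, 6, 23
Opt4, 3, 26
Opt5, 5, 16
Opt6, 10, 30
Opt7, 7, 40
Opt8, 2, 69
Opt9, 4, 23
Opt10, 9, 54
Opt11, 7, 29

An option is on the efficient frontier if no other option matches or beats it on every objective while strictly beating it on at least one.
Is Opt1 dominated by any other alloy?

No

Opt2: worse on corrosion resistance (6 vs 7).
Opt3: worse on corrosion resistance (6 vs 7).
Opt4: worse on corrosion resistance (3 vs 7).
Opt5: worse on corrosion resistance (5 vs 7).
Opt6: worse on cost (30 vs 12).
Opt7: worse on cost (40 vs 12).
Opt8: worse on corrosion resistance (2 vs 7).
Opt9: worse on corrosion resistance (4 vs 7).
Opt10: worse on cost (54 vs 12).
Opt11: worse on cost (29 vs 12).
No option is at least as good as Opt1 on every objective and strictly better on one.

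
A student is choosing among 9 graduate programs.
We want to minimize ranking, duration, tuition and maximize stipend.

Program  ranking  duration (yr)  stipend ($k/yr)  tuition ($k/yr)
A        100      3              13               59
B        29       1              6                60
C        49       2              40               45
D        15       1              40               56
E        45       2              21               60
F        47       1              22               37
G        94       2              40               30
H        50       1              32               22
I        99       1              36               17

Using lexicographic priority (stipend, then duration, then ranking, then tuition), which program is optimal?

First maximize stipend: best is 40, kept {C, D, G}.
Then minimize duration: best is 1, kept {D}.

D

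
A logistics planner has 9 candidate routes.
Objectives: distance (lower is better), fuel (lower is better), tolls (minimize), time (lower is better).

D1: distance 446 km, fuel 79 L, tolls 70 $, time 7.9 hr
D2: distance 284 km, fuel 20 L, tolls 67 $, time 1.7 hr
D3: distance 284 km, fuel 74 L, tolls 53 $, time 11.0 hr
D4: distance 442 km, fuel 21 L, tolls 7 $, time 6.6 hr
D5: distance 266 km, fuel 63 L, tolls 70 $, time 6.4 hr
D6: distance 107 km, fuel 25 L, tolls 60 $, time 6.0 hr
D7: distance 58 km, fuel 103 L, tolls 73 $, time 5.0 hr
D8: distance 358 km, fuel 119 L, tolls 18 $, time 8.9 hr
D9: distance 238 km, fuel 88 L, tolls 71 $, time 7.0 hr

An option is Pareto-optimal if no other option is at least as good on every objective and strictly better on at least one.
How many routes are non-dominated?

D1: dominated by D2 (distance 284≤446, fuel 20≤79, tolls 67≤70, time 1.7≤7.9).
D2: not dominated (best fuel).
D3: not dominated.
D4: not dominated (best tolls).
D5: dominated by D6 (distance 107≤266, fuel 25≤63, tolls 60≤70, time 6.0≤6.4).
D6: not dominated.
D7: not dominated (best distance).
D8: not dominated.
D9: dominated by D6 (distance 107≤238, fuel 25≤88, tolls 60≤71, time 6.0≤7.0).
Pareto-optimal: D2, D3, D4, D6, D7, D8 → 6.

6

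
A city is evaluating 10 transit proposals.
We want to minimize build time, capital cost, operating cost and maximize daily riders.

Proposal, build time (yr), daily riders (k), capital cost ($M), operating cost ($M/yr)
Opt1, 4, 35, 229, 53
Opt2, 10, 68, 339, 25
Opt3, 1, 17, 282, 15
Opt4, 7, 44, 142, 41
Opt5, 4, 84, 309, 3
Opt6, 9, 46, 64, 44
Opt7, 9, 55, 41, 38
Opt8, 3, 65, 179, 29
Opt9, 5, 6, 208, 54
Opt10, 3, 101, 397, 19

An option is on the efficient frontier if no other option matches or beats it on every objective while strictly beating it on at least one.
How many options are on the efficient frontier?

6

Opt1: dominated by Opt8 (build time 3≤4, daily riders 65≥35, capital cost 179≤229, operating cost 29≤53).
Opt2: dominated by Opt5 (build time 4≤10, daily riders 84≥68, capital cost 309≤339, operating cost 3≤25).
Opt3: not dominated (best build time).
Opt4: not dominated.
Opt5: not dominated (best operating cost).
Opt6: dominated by Opt7 (build time 9≤9, daily riders 55≥46, capital cost 41≤64, operating cost 38≤44).
Opt7: not dominated (best capital cost).
Opt8: not dominated.
Opt9: dominated by Opt8 (build time 3≤5, daily riders 65≥6, capital cost 179≤208, operating cost 29≤54).
Opt10: not dominated (best daily riders).
Pareto-optimal: Opt3, Opt4, Opt5, Opt7, Opt8, Opt10 → 6.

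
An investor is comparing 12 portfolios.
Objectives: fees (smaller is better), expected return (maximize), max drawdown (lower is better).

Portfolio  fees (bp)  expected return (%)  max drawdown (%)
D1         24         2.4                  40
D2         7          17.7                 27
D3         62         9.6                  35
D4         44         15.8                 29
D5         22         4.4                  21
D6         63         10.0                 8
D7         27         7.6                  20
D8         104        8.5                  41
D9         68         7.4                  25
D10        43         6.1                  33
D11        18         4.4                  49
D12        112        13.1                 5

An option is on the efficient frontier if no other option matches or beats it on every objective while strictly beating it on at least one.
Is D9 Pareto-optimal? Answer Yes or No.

No

D6 vs D9: fees 63≤68, expected return 10.0≥7.4, max drawdown 8≤25 — D6 is at least as good on every objective and strictly better on at least one, so D6 dominates D9.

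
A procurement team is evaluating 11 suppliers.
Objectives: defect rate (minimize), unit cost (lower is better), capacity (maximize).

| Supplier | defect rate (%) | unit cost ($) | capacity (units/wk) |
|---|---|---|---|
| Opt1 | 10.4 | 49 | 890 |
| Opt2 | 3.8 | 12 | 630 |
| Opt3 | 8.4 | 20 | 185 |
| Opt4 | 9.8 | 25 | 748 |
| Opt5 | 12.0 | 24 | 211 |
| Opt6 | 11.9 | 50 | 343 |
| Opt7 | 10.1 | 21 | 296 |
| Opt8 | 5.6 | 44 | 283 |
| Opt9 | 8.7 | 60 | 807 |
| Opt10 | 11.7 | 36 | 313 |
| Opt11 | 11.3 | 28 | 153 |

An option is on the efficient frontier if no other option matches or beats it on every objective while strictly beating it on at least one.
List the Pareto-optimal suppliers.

Opt1: not dominated (best capacity).
Opt2: not dominated (best defect rate).
Opt3: dominated by Opt2 (defect rate 3.8≤8.4, unit cost 12≤20, capacity 630≥185).
Opt4: not dominated.
Opt5: dominated by Opt2 (defect rate 3.8≤12.0, unit cost 12≤24, capacity 630≥211).
Opt6: dominated by Opt1 (defect rate 10.4≤11.9, unit cost 49≤50, capacity 890≥343).
Opt7: dominated by Opt2 (defect rate 3.8≤10.1, unit cost 12≤21, capacity 630≥296).
Opt8: dominated by Opt2 (defect rate 3.8≤5.6, unit cost 12≤44, capacity 630≥283).
Opt9: not dominated.
Opt10: dominated by Opt2 (defect rate 3.8≤11.7, unit cost 12≤36, capacity 630≥313).
Opt11: dominated by Opt2 (defect rate 3.8≤11.3, unit cost 12≤28, capacity 630≥153).

Opt1, Opt2, Opt4, Opt9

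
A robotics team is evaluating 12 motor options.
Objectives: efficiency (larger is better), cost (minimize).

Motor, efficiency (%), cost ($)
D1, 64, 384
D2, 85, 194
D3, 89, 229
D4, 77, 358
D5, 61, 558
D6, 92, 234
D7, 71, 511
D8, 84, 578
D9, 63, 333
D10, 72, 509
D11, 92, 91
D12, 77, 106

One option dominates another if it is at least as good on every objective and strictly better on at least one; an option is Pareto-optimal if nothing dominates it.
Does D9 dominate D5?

Yes

D9 vs D5: efficiency 63≥61, cost 333≤558 — D9 is at least as good on every objective with at least one strict improvement.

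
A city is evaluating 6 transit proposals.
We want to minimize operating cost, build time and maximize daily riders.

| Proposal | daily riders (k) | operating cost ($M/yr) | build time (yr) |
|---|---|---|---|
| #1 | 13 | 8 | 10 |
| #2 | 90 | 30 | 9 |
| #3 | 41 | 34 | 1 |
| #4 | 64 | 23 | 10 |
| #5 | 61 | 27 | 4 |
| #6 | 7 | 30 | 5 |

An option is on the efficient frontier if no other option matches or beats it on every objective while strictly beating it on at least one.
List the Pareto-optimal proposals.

#1: not dominated (best operating cost).
#2: not dominated (best daily riders).
#3: not dominated (best build time).
#4: not dominated.
#5: not dominated.
#6: dominated by #5 (daily riders 61≥7, operating cost 27≤30, build time 4≤5).

#1, #2, #3, #4, #5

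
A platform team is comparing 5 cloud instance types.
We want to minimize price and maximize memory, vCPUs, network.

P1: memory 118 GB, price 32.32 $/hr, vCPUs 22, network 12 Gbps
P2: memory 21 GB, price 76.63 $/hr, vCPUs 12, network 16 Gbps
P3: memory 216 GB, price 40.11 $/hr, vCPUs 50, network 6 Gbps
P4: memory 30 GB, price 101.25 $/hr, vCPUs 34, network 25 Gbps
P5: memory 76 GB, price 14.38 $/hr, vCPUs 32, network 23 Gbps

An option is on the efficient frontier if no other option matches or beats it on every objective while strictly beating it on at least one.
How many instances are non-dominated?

P1: not dominated.
P2: dominated by P5 (memory 76≥21, price 14.38≤76.63, vCPUs 32≥12, network 23≥16).
P3: not dominated (best memory).
P4: not dominated (best network).
P5: not dominated (best price).
Pareto-optimal: P1, P3, P4, P5 → 4.

4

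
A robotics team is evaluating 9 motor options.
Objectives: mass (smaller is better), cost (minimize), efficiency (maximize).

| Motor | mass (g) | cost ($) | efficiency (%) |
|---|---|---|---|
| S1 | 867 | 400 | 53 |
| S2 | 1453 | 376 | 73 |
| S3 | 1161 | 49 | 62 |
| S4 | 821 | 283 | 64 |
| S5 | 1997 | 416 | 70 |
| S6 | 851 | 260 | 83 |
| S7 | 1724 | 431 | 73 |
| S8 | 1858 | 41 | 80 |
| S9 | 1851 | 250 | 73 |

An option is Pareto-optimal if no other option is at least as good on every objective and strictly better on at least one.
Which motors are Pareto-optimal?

S1: dominated by S4 (mass 821≤867, cost 283≤400, efficiency 64≥53).
S2: dominated by S6 (mass 851≤1453, cost 260≤376, efficiency 83≥73).
S3: not dominated.
S4: not dominated (best mass).
S5: dominated by S2 (mass 1453≤1997, cost 376≤416, efficiency 73≥70).
S6: not dominated (best efficiency).
S7: dominated by S2 (mass 1453≤1724, cost 376≤431, efficiency 73≥73).
S8: not dominated (best cost).
S9: not dominated.

S3, S4, S6, S8, S9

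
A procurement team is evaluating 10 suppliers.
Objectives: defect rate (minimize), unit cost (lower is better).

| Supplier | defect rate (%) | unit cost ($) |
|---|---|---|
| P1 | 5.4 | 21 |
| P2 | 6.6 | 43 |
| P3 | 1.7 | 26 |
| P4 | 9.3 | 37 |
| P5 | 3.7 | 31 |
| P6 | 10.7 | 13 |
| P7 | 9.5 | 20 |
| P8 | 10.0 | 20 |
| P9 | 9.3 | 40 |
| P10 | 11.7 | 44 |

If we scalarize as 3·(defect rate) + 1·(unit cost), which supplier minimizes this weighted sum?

P3

P1: 3·5.4 + 1·21 = 37.2
P2: 3·6.6 + 1·43 = 62.8
P3: 3·1.7 + 1·26 = 31.1
P4: 3·9.3 + 1·37 = 64.9
P5: 3·3.7 + 1·31 = 42.1
P6: 3·10.7 + 1·13 = 45.1
P7: 3·9.5 + 1·20 = 48.5
P8: 3·10.0 + 1·20 = 50.0
P9: 3·9.3 + 1·40 = 67.9
P10: 3·11.7 + 1·44 = 79.1
Lowest: P3 at 31.1.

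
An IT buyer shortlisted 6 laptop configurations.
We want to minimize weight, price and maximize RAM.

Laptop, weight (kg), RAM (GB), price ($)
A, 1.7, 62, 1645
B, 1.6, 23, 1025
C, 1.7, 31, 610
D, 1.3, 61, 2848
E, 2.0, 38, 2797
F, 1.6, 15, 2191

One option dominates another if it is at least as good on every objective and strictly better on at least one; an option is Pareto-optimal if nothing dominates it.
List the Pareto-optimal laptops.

A, B, C, D

A: not dominated (best RAM).
B: not dominated.
C: not dominated (best price).
D: not dominated (best weight).
E: dominated by A (weight 1.7≤2.0, RAM 62≥38, price 1645≤2797).
F: dominated by B (weight 1.6≤1.6, RAM 23≥15, price 1025≤2191).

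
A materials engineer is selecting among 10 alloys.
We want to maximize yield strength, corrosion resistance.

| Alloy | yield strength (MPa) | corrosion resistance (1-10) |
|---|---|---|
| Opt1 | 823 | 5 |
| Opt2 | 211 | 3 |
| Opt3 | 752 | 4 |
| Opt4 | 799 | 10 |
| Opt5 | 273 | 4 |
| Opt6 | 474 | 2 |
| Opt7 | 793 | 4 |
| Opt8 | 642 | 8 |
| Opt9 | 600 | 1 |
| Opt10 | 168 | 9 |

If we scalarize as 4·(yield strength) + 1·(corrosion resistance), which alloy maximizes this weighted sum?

Opt1

Opt1: 4·823 + 1·5 = 3297
Opt2: 4·211 + 1·3 = 847
Opt3: 4·752 + 1·4 = 3012
Opt4: 4·799 + 1·10 = 3206
Opt5: 4·273 + 1·4 = 1096
Opt6: 4·474 + 1·2 = 1898
Opt7: 4·793 + 1·4 = 3176
Opt8: 4·642 + 1·8 = 2576
Opt9: 4·600 + 1·1 = 2401
Opt10: 4·168 + 1·9 = 681
Highest: Opt1 at 3297.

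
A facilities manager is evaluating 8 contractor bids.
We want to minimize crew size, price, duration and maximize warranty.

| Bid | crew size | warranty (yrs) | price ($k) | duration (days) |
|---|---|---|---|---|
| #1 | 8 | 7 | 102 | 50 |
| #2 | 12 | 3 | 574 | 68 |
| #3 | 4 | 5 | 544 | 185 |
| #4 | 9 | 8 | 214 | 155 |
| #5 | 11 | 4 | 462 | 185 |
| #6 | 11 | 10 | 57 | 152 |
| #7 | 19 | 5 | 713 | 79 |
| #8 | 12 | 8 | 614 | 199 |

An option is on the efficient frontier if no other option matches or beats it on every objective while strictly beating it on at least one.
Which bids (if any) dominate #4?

none

#1: worse on warranty (7 vs 8).
#2: worse on crew size (12 vs 9).
#3: worse on warranty (5 vs 8).
#5: worse on crew size (11 vs 9).
#6: worse on crew size (11 vs 9).
#7: worse on crew size (19 vs 9).
#8: worse on crew size (12 vs 9).
No option dominates #4.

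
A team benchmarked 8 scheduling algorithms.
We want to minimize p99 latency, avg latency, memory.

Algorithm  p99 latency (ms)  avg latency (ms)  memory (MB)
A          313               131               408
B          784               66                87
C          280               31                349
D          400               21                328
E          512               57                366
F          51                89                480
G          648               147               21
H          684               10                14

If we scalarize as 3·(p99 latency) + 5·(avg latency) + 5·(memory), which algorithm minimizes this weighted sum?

A: 3·313 + 5·131 + 5·408 = 3634
B: 3·784 + 5·66 + 5·87 = 3117
C: 3·280 + 5·31 + 5·349 = 2740
D: 3·400 + 5·21 + 5·328 = 2945
E: 3·512 + 5·57 + 5·366 = 3651
F: 3·51 + 5·89 + 5·480 = 2998
G: 3·648 + 5·147 + 5·21 = 2784
H: 3·684 + 5·10 + 5·14 = 2172
Lowest: H at 2172.

H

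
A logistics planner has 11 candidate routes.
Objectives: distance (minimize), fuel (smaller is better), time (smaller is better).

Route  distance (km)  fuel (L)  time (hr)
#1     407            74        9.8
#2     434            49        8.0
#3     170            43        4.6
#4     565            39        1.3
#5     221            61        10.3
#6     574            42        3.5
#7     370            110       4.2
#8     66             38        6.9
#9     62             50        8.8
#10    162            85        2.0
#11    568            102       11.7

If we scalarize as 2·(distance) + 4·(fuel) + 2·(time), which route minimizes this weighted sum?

#1: 2·407 + 4·74 + 2·9.8 = 1129.6
#2: 2·434 + 4·49 + 2·8.0 = 1080.0
#3: 2·170 + 4·43 + 2·4.6 = 521.2
#4: 2·565 + 4·39 + 2·1.3 = 1288.6
#5: 2·221 + 4·61 + 2·10.3 = 706.6
#6: 2·574 + 4·42 + 2·3.5 = 1323.0
#7: 2·370 + 4·110 + 2·4.2 = 1188.4
#8: 2·66 + 4·38 + 2·6.9 = 297.8
#9: 2·62 + 4·50 + 2·8.8 = 341.6
#10: 2·162 + 4·85 + 2·2.0 = 668.0
#11: 2·568 + 4·102 + 2·11.7 = 1567.4
Lowest: #8 at 297.8.

#8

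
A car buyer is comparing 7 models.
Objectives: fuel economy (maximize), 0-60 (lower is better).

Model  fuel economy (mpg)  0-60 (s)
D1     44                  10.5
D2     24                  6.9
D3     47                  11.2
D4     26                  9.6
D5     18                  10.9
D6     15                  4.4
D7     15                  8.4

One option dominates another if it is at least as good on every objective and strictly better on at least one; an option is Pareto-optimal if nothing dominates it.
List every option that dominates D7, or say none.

D2, D6

D2: fuel economy 24≥15, 0-60 6.9≤8.4 — dominates D7.
D6: fuel economy 15≥15, 0-60 4.4≤8.4 — dominates D7.
Others (D1, D3, D4, D5) are each worse than D7 on at least one objective.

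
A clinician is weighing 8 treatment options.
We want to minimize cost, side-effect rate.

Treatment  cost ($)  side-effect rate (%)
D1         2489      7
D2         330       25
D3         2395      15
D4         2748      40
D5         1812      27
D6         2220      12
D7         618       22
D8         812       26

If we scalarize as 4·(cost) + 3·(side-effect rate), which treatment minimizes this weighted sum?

D2

D1: 4·2489 + 3·7 = 9977
D2: 4·330 + 3·25 = 1395
D3: 4·2395 + 3·15 = 9625
D4: 4·2748 + 3·40 = 11112
D5: 4·1812 + 3·27 = 7329
D6: 4·2220 + 3·12 = 8916
D7: 4·618 + 3·22 = 2538
D8: 4·812 + 3·26 = 3326
Lowest: D2 at 1395.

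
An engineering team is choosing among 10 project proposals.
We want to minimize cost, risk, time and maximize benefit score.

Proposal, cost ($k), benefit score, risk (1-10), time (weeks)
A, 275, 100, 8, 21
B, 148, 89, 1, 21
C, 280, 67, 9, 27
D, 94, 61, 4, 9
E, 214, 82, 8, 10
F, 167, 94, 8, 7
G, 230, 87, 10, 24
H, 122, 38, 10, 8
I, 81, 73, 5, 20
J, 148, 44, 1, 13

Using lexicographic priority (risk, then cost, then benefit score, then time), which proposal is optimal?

First minimize risk: best is 1, kept {B, J}.
Then minimize cost: best is 148, kept {B, J}.
Then maximize benefit score: best is 89, kept {B}.

B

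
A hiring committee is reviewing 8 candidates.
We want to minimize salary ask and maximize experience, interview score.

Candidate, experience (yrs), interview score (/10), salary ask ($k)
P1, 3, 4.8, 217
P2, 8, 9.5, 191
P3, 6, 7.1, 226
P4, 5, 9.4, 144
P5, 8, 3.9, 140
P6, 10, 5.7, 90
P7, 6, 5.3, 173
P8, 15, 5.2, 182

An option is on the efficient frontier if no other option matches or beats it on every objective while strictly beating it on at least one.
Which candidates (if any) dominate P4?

none

P1: worse on experience (3 vs 5).
P2: worse on salary ask (191 vs 144).
P3: worse on interview score (7.1 vs 9.4).
P5: worse on interview score (3.9 vs 9.4).
P6: worse on interview score (5.7 vs 9.4).
P7: worse on interview score (5.3 vs 9.4).
P8: worse on interview score (5.2 vs 9.4).
No option dominates P4.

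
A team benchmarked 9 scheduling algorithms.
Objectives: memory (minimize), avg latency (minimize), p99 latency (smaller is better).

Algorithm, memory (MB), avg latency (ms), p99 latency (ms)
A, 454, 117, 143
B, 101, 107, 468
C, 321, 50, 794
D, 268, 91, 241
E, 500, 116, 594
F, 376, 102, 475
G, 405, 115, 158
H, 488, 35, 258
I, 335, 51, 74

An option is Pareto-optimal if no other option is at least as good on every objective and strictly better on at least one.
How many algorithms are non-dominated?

A: dominated by I (memory 335≤454, avg latency 51≤117, p99 latency 74≤143).
B: not dominated (best memory).
C: not dominated.
D: not dominated.
E: dominated by B (memory 101≤500, avg latency 107≤116, p99 latency 468≤594).
F: dominated by D (memory 268≤376, avg latency 91≤102, p99 latency 241≤475).
G: dominated by I (memory 335≤405, avg latency 51≤115, p99 latency 74≤158).
H: not dominated (best avg latency).
I: not dominated (best p99 latency).
Pareto-optimal: B, C, D, H, I → 5.

5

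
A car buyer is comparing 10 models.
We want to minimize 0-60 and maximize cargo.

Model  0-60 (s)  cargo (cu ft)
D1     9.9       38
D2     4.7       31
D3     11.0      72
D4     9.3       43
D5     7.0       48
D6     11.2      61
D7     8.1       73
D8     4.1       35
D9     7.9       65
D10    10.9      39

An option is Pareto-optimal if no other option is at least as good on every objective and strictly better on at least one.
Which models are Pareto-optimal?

D1: dominated by D4 (0-60 9.3≤9.9, cargo 43≥38).
D2: dominated by D8 (0-60 4.1≤4.7, cargo 35≥31).
D3: dominated by D7 (0-60 8.1≤11.0, cargo 73≥72).
D4: dominated by D5 (0-60 7.0≤9.3, cargo 48≥43).
D5: not dominated.
D6: dominated by D3 (0-60 11.0≤11.2, cargo 72≥61).
D7: not dominated (best cargo).
D8: not dominated (best 0-60).
D9: not dominated.
D10: dominated by D4 (0-60 9.3≤10.9, cargo 43≥39).

D5, D7, D8, D9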